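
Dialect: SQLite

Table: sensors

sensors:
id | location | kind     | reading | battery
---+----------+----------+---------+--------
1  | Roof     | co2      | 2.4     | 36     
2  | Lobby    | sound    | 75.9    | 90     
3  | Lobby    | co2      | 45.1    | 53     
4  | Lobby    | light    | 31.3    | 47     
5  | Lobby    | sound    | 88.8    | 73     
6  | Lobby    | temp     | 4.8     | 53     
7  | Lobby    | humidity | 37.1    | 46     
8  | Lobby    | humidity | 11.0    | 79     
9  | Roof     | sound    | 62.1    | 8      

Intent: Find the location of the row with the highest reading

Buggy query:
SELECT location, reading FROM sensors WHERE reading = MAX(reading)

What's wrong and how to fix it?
Bug: WHERE is evaluated per row; an aggregate over the whole table isn't defined there

Fix: Wrap MAX in a scalar subquery so WHERE compares against a single value

Corrected query:
SELECT location, reading FROM sensors WHERE reading = (SELECT MAX(reading) FROM sensors)

Result:
location | reading
---------+--------
Lobby    | 88.8   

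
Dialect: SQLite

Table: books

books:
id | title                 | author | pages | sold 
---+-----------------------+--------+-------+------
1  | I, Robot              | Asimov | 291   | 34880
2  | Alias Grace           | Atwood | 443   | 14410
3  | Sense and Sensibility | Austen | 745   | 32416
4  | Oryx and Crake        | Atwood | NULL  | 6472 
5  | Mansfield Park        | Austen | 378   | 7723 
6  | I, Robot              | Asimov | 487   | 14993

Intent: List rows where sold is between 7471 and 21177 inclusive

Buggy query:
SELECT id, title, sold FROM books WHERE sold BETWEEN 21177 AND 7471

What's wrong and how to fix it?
Bug: BETWEEN expects the lower bound first; with 21177 AND 7471 the range is empty

Fix: Write BETWEEN 7471 AND 21177

Corrected query:
SELECT id, title, sold FROM books WHERE sold BETWEEN 7471 AND 21177

Result:
id | title          | sold 
---+----------------+------
2  | Alias Grace    | 14410
5  | Mansfield Park | 7723 
6  | I, Robot       | 14993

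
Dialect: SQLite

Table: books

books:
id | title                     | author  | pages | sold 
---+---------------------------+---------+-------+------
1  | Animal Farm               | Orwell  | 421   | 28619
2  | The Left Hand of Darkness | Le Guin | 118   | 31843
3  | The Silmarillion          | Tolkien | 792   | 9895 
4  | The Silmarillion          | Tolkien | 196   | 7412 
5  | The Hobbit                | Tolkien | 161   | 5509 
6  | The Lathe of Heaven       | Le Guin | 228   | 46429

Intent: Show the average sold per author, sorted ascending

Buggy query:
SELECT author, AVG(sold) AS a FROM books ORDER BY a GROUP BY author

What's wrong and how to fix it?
Bug: ORDER BY appears before GROUP BY; SQL clause order requires GROUP BY first

Fix: Reorder: SELECT … FROM … GROUP BY … ORDER BY …

Corrected query:
SELECT author, AVG(sold) AS a FROM books GROUP BY author ORDER BY a

Result:
author  | a          
--------+------------
Tolkien | 7605.333333
Orwell  | 28619      
Le Guin | 39136      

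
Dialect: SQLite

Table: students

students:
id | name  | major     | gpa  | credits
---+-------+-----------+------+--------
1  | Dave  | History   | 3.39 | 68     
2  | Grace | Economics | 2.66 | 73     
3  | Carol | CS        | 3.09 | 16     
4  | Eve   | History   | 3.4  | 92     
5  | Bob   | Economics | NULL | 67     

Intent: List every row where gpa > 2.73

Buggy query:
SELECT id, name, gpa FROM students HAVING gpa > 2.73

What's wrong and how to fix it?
Bug: This is a non-aggregate query (no GROUP BY, no aggregates), so in SQLite the HAVING clause is invalid here; a row-level condition belongs in WHERE

Fix: Replace HAVING with WHERE since the condition applies to individual rows

Corrected query:
SELECT id, name, gpa FROM students WHERE gpa > 2.73

Result:
id | name  | gpa 
---+-------+-----
1  | Dave  | 3.39
3  | Carol | 3.09
4  | Eve   | 3.4 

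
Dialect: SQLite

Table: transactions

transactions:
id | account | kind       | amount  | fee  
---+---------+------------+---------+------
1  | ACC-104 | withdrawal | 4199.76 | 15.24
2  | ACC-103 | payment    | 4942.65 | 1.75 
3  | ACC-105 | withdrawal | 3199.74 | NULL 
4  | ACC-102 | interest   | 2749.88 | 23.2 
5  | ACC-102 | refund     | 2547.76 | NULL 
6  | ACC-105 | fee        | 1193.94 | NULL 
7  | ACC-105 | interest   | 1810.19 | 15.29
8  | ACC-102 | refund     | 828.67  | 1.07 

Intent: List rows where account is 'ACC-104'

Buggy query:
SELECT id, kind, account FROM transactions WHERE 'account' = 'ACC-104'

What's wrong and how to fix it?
Bug: 'account' in single quotes is a string literal, not the column; the comparison is literal-vs-literal and never true

Fix: Reference the column as account without single quotes

Corrected query:
SELECT id, kind, account FROM transactions WHERE account = 'ACC-104'

Result:
id | kind       | account
---+------------+--------
1  | withdrawal | ACC-104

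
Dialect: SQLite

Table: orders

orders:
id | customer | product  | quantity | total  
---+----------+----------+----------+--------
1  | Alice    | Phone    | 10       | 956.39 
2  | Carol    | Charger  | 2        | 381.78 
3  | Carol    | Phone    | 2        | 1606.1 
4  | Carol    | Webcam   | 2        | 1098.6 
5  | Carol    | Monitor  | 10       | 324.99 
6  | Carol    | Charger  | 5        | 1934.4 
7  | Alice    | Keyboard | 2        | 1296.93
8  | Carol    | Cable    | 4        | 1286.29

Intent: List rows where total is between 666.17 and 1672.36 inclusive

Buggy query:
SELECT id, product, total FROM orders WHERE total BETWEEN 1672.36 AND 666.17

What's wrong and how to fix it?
Bug: The bounds are reversed; BETWEEN a AND b requires a <= b to match anything

Fix: Swap the bounds so the smaller value comes first

Corrected query:
SELECT id, product, total FROM orders WHERE total BETWEEN 666.17 AND 1672.36

Result:
id | product  | total  
---+----------+--------
1  | Phone    | 956.39 
3  | Phone    | 1606.1 
4  | Webcam   | 1098.6 
7  | Keyboard | 1296.93
8  | Cable    | 1286.29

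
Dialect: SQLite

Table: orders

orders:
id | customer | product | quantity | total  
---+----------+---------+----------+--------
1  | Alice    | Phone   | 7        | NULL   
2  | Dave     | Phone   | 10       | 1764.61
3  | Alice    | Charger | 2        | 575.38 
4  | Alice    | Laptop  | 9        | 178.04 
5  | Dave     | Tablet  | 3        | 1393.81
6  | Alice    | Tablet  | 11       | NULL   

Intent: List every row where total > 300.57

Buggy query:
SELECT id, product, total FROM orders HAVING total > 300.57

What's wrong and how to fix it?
Bug: This is a non-aggregate query (no GROUP BY, no aggregates), so in SQLite the HAVING clause is invalid here; a row-level condition belongs in WHERE

Fix: Replace HAVING with WHERE since the condition applies to individual rows

Corrected query:
SELECT id, product, total FROM orders WHERE total > 300.57

Result:
id | product | total  
---+---------+--------
2  | Phone   | 1764.61
3  | Charger | 575.38 
5  | Tablet  | 1393.81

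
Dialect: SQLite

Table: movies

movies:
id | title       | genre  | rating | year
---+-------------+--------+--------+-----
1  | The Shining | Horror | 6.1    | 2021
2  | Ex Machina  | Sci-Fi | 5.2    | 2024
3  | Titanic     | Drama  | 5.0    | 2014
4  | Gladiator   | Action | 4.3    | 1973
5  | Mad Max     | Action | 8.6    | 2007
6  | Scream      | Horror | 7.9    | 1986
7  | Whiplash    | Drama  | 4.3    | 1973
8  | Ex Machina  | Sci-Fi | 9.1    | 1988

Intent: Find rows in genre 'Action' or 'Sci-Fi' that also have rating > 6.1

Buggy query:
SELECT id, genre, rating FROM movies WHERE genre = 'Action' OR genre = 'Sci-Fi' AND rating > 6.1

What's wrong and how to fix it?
Bug: AND binds tighter than OR, so this parses as genre = 'Action' OR (genre = 'Sci-Fi' AND rating > 6.1)

Fix: Group the OR with parentheses (or use IN), then AND the threshold

Corrected query:
SELECT id, genre, rating FROM movies WHERE (genre = 'Action' OR genre = 'Sci-Fi') AND rating > 6.1

Result:
id | genre  | rating
---+--------+-------
5  | Action | 8.6   
8  | Sci-Fi | 9.1   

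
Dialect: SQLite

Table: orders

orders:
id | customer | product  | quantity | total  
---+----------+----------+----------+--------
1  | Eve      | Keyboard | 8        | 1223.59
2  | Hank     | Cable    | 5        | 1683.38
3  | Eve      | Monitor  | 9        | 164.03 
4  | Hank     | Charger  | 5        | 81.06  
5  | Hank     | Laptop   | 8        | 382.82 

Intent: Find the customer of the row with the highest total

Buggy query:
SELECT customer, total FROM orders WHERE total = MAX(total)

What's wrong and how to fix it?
Bug: WHERE is evaluated per row; an aggregate over the whole table isn't defined there

Fix: Use a subquery: WHERE total = (SELECT MAX(total) FROM orders)

Corrected query:
SELECT customer, total FROM orders WHERE total = (SELECT MAX(total) FROM orders)

Result:
customer | total  
---------+--------
Hank     | 1683.38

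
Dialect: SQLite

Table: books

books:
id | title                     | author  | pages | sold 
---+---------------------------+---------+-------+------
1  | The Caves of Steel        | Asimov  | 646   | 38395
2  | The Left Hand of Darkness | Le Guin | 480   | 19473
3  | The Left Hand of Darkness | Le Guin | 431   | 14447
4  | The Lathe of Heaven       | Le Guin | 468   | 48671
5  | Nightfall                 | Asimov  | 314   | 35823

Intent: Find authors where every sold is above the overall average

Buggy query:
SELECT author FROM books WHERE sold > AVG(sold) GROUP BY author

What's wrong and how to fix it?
Bug: AVG() is an aggregate; it can't sit directly in WHERE

Fix: Use a subquery for AVG and a HAVING MIN(...) filter so the condition holds for every row in the group

Corrected query:
SELECT author FROM books GROUP BY author HAVING MIN(sold) > (SELECT AVG(sold) FROM books)

Result:
author
------
Asimov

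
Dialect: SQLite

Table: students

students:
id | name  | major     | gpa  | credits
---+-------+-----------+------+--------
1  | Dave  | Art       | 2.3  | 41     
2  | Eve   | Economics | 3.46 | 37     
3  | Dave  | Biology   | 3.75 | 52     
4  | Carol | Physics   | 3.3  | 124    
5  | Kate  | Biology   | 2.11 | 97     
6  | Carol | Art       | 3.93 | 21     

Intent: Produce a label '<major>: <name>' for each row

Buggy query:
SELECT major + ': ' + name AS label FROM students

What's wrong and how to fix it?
Bug: SQLite uses || for string concatenation; + coerces text to numbers (yielding 0)

Fix: Replace + with || to concatenate text

Corrected query:
SELECT major || ': ' || name AS label FROM students

Result:
label         
--------------
Art: Dave     
Economics: Eve
Biology: Dave 
Physics: Carol
Biology: Kate 
Art: Carol    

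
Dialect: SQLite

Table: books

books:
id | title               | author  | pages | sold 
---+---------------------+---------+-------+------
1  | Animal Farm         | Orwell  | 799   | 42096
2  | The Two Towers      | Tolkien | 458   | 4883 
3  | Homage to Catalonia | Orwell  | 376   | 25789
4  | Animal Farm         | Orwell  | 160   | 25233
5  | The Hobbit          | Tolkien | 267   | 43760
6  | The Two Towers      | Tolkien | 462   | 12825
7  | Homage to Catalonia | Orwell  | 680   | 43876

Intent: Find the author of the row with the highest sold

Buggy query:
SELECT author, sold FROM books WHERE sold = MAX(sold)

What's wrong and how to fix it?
Bug: WHERE is evaluated per row; an aggregate over the whole table isn't defined there

Fix: Use a subquery: WHERE sold = (SELECT MAX(sold) FROM books)

Corrected query:
SELECT author, sold FROM books WHERE sold = (SELECT MAX(sold) FROM books)

Result:
author | sold 
-------+------
Orwell | 43876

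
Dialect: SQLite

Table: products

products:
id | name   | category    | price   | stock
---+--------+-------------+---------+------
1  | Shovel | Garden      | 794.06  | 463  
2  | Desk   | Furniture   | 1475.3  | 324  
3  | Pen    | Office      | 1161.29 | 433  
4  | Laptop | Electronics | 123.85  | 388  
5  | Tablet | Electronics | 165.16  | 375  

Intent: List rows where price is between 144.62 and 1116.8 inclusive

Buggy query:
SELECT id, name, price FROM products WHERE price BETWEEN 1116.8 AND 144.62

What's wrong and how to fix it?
Bug: The bounds are reversed; BETWEEN a AND b requires a <= b to match anything

Fix: Swap the bounds so the smaller value comes first

Corrected query:
SELECT id, name, price FROM products WHERE price BETWEEN 144.62 AND 1116.8

Result:
id | name   | price 
---+--------+-------
1  | Shovel | 794.06
5  | Tablet | 165.16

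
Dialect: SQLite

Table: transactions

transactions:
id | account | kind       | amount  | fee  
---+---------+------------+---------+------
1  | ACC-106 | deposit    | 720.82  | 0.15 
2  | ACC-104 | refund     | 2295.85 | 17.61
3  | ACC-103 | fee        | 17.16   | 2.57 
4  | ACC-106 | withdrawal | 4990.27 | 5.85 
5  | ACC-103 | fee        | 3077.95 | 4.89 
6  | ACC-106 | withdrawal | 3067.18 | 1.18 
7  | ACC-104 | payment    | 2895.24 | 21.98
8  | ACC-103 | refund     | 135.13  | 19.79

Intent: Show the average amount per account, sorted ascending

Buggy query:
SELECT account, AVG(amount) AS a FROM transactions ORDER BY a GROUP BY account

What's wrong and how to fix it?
Bug: ORDER BY appears before GROUP BY; SQL clause order requires GROUP BY first

Fix: Reorder: SELECT … FROM … GROUP BY … ORDER BY …

Corrected query:
SELECT account, AVG(amount) AS a FROM transactions GROUP BY account ORDER BY a

Result:
account | a          
--------+------------
ACC-103 | 1076.746667
ACC-104 | 2595.545   
ACC-106 | 2926.09    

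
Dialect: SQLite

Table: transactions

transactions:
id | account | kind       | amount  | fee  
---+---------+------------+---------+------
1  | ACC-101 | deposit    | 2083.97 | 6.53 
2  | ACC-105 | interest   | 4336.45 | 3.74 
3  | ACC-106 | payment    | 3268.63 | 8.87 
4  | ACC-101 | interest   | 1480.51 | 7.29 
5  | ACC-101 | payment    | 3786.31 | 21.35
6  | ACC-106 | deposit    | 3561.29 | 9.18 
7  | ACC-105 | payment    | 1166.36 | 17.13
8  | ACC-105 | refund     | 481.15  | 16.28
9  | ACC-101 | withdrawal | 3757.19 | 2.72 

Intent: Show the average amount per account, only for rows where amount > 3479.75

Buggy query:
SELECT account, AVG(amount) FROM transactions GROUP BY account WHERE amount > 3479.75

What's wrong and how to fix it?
Bug: Row-level WHERE must come before GROUP BY in the clause order

Fix: Place WHERE between FROM and GROUP BY

Corrected query:
SELECT account, AVG(amount) FROM transactions WHERE amount > 3479.75 GROUP BY account

Result:
account | AVG(amount)
--------+------------
ACC-101 | 3771.75    
ACC-105 | 4336.45    
ACC-106 | 3561.29    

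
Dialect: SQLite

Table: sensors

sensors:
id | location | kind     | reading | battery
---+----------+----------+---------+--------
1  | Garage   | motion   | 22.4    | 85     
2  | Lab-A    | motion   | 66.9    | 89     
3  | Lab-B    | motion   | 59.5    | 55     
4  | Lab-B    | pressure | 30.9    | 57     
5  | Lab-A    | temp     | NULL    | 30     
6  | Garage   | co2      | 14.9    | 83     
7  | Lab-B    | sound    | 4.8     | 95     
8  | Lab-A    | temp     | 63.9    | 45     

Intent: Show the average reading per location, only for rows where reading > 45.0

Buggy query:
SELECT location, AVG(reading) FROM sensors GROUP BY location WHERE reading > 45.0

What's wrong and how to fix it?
Bug: Row-level WHERE must come before GROUP BY in the clause order

Fix: Move the WHERE clause before GROUP BY

Corrected query:
SELECT location, AVG(reading) FROM sensors WHERE reading > 45.0 GROUP BY location

Result:
location | AVG(reading)
---------+-------------
Lab-A    | 65.4        
Lab-B    | 59.5        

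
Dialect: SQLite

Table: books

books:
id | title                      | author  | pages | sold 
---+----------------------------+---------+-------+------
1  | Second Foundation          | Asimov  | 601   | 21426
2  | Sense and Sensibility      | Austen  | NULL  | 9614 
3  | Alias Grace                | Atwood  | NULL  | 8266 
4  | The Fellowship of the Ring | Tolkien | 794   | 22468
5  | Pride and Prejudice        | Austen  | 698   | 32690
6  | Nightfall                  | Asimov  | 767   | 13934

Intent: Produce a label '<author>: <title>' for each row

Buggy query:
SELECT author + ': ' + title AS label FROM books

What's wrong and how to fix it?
Bug: SQLite uses || for string concatenation; + coerces text to numbers (yielding 0)

Fix: Use the || operator for string concatenation

Corrected query:
SELECT author || ': ' || title AS label FROM books

Result:
label                              
-----------------------------------
Asimov: Second Foundation          
Austen: Sense and Sensibility      
Atwood: Alias Grace                
Tolkien: The Fellowship of the Ring
Austen: Pride and Prejudice        
Asimov: Nightfall                  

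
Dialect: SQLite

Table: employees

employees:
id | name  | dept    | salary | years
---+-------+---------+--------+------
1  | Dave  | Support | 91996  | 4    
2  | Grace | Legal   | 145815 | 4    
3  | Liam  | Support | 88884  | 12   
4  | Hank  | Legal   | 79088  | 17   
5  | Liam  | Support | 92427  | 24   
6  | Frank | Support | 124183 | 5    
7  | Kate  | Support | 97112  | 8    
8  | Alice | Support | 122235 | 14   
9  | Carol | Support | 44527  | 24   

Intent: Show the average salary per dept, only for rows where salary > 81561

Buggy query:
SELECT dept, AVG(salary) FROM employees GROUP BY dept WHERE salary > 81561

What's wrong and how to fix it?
Bug: WHERE cannot follow GROUP BY

Fix: Move the WHERE clause before GROUP BY

Corrected query:
SELECT dept, AVG(salary) FROM employees WHERE salary > 81561 GROUP BY dept

Result:
dept    | AVG(salary)  
--------+--------------
Legal   | 145815       
Support | 102806.166667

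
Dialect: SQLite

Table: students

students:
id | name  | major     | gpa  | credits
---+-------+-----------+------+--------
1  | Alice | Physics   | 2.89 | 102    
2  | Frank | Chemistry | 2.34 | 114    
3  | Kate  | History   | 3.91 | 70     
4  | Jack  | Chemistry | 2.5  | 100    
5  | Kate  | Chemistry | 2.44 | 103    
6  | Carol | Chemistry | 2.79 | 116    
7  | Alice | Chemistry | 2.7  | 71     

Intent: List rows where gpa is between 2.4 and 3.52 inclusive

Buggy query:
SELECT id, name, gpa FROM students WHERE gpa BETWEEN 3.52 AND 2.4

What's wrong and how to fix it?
Bug: The bounds are reversed; BETWEEN a AND b requires a <= b to match anything

Fix: Swap the bounds so the smaller value comes first

Corrected query:
SELECT id, name, gpa FROM students WHERE gpa BETWEEN 2.4 AND 3.52

Result:
id | name  | gpa 
---+-------+-----
1  | Alice | 2.89
4  | Jack  | 2.5 
5  | Kate  | 2.44
6  | Carol | 2.79
7  | Alice | 2.7 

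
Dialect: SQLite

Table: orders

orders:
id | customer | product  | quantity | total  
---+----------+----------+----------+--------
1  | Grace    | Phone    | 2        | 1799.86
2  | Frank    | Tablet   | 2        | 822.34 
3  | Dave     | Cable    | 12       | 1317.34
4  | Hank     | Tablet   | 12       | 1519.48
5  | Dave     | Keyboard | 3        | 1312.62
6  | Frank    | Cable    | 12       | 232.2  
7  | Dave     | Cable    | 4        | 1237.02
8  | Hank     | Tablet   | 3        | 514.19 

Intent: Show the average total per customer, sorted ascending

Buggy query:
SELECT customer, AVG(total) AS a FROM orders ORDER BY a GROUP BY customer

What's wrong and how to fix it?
Bug: ORDER BY appears before GROUP BY; SQL clause order requires GROUP BY first

Fix: Move ORDER BY to the end, after GROUP BY

Corrected query:
SELECT customer, AVG(total) AS a FROM orders GROUP BY customer ORDER BY a

Result:
customer | a          
---------+------------
Frank    | 527.27     
Hank     | 1016.835   
Dave     | 1288.993333
Grace    | 1799.86    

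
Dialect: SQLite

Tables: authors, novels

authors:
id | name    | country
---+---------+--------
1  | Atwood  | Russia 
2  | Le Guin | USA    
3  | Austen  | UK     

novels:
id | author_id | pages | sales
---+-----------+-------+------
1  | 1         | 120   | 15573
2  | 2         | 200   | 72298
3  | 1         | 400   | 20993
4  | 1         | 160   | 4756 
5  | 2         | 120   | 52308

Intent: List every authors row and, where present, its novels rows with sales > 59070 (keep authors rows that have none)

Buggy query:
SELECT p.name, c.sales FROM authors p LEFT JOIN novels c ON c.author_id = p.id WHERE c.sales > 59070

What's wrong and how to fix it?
Bug: A WHERE condition on the right-hand table after LEFT JOIN drops unmatched parents

Fix: Move the right-table condition into the ON clause so unmatched parents are kept

Corrected query:
SELECT p.name, c.sales FROM authors p LEFT JOIN novels c ON c.author_id = p.id AND c.sales > 59070

Result:
name    | sales
--------+------
Atwood  | NULL 
Le Guin | 72298
Austen  | NULL 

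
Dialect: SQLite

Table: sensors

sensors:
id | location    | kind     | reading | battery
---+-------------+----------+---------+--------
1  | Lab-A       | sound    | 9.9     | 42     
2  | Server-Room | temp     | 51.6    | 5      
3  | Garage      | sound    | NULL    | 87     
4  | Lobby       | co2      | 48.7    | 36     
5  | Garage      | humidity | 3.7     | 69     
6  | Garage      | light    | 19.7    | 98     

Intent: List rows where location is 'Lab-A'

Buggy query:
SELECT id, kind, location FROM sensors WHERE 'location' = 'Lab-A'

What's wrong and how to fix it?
Bug: 'location' in single quotes is a string literal, not the column; the comparison is literal-vs-literal and never true

Fix: Reference the column as location without single quotes

Corrected query:
SELECT id, kind, location FROM sensors WHERE location = 'Lab-A'

Result:
id | kind  | location
---+-------+---------
1  | sound | Lab-A   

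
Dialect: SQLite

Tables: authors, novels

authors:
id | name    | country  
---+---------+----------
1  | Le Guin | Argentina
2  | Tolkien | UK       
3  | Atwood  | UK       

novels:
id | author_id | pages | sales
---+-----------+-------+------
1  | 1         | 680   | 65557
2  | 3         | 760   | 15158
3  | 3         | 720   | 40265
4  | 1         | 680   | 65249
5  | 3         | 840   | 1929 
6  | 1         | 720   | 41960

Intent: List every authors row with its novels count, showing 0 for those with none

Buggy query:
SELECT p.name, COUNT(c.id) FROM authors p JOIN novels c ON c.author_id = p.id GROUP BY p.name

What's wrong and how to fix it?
Bug: An inner join excludes parents with zero children

Fix: Use LEFT JOIN so parents without children still appear (COUNT(c.id) gives 0)

Corrected query:
SELECT p.name, COUNT(c.id) FROM authors p LEFT JOIN novels c ON c.author_id = p.id GROUP BY p.name

Result:
name    | COUNT(c.id)
--------+------------
Atwood  | 3          
Le Guin | 3          
Tolkien | 0          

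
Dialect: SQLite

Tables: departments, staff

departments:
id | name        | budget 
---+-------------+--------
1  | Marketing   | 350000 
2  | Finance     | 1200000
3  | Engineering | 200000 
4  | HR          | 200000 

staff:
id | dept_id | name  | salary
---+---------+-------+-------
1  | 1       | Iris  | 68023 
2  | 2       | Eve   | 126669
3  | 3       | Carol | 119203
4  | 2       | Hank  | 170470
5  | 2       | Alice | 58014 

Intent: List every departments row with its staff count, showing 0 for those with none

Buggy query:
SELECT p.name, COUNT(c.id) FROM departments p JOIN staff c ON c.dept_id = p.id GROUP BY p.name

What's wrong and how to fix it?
Bug: An inner join excludes parents with zero children

Fix: Switch to LEFT JOIN to retain unmatched parent rows

Corrected query:
SELECT p.name, COUNT(c.id) FROM departments p LEFT JOIN staff c ON c.dept_id = p.id GROUP BY p.name

Result:
name        | COUNT(c.id)
------------+------------
Engineering | 1          
Finance     | 3          
HR          | 0          
Marketing   | 1          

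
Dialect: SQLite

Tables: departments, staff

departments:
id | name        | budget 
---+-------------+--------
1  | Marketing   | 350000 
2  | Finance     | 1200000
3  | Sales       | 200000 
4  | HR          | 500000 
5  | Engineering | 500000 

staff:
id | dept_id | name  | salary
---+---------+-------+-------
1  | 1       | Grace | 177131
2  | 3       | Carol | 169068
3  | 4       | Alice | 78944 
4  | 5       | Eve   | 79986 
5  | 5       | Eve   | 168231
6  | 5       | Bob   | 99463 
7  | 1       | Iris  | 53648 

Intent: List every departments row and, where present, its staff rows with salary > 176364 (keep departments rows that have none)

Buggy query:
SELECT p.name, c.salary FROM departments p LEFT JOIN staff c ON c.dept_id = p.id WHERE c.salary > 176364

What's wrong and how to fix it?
Bug: A WHERE condition on the right-hand table after LEFT JOIN drops unmatched parents

Fix: Put 'c.salary > 176364' in the JOIN's ON clause instead of WHERE

Corrected query:
SELECT p.name, c.salary FROM departments p LEFT JOIN staff c ON c.dept_id = p.id AND c.salary > 176364

Result:
name        | salary
------------+-------
Marketing   | 177131
Finance     | NULL  
Sales       | NULL  
HR          | NULL  
Engineering | NULL  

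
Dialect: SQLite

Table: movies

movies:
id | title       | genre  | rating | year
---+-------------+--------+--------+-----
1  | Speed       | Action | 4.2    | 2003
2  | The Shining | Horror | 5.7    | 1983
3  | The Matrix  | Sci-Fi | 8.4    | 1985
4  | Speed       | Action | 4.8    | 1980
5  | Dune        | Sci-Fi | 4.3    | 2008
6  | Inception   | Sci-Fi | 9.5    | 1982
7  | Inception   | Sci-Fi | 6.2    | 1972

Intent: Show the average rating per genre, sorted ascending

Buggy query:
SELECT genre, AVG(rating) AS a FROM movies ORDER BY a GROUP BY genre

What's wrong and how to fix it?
Bug: ORDER BY appears before GROUP BY; SQL clause order requires GROUP BY first

Fix: Move ORDER BY to the end, after GROUP BY

Corrected query:
SELECT genre, AVG(rating) AS a FROM movies GROUP BY genre ORDER BY a

Result:
genre  | a  
-------+----
Action | 4.5
Horror | 5.7
Sci-Fi | 7.1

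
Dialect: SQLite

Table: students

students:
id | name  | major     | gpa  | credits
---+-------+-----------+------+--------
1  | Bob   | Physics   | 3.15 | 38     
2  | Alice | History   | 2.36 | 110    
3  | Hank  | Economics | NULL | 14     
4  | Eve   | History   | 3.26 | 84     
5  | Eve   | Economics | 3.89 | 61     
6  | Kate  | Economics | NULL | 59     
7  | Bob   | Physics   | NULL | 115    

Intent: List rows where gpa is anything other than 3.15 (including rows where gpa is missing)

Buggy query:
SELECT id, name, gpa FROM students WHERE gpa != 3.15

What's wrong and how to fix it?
Bug: 'gpa != 3.15' is unknown when gpa is NULL, so NULL rows are silently excluded

Fix: Handle NULL separately with IS NULL alongside the inequality

Corrected query:
SELECT id, name, gpa FROM students WHERE gpa != 3.15 OR gpa IS NULL

Result:
id | name  | gpa 
---+-------+-----
2  | Alice | 2.36
3  | Hank  | NULL
4  | Eve   | 3.26
5  | Eve   | 3.89
6  | Kate  | NULL
7  | Bob   | NULL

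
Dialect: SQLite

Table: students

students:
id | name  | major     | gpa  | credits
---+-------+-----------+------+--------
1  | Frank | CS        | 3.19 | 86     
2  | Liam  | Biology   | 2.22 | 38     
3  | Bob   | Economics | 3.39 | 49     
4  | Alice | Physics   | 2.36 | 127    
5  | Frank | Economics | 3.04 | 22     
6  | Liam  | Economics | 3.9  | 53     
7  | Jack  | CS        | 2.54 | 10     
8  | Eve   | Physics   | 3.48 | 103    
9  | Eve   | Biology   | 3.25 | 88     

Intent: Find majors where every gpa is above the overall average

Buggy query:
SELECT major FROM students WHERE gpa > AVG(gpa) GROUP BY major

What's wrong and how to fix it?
Bug: WHERE evaluates per row before aggregation, so AVG() is unavailable

Fix: Use a subquery for AVG and a HAVING MIN(...) filter so the condition holds for every row in the group

Corrected query:
SELECT major FROM students GROUP BY major HAVING MIN(gpa) > (SELECT AVG(gpa) FROM students)

Result:
(no rows)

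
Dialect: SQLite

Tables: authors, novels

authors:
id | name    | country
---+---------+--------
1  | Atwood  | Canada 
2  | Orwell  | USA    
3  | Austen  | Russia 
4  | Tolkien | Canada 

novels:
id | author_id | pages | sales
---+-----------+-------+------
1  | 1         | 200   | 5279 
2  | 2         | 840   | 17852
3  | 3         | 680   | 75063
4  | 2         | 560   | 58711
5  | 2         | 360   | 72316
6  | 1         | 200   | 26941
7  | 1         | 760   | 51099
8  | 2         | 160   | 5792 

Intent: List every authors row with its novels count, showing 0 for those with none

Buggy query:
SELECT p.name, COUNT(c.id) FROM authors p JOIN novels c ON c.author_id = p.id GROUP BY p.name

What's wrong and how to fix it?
Bug: INNER JOIN drops authors rows that have no matching novels rows

Fix: Switch to LEFT JOIN to retain unmatched parent rows

Corrected query:
SELECT p.name, COUNT(c.id) FROM authors p LEFT JOIN novels c ON c.author_id = p.id GROUP BY p.name

Result:
name    | COUNT(c.id)
--------+------------
Atwood  | 3          
Austen  | 1          
Orwell  | 4          
Tolkien | 0          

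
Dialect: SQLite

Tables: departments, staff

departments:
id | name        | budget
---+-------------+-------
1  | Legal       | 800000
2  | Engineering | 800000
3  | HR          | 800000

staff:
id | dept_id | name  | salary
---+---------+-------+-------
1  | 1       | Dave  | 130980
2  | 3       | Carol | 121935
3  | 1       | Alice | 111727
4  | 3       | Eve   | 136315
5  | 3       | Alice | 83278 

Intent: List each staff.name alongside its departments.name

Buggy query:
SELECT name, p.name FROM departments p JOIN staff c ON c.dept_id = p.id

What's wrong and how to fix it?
Bug: 'name' exists in both joined tables, so the database can't tell which one is meant

Fix: Prefix ambiguous columns with the table alias

Corrected query:
SELECT c.name, p.name FROM departments p JOIN staff c ON c.dept_id = p.id

Result:
name  | name 
------+------
Dave  | Legal
Carol | HR   
Alice | Legal
Eve   | HR   
Alice | HR   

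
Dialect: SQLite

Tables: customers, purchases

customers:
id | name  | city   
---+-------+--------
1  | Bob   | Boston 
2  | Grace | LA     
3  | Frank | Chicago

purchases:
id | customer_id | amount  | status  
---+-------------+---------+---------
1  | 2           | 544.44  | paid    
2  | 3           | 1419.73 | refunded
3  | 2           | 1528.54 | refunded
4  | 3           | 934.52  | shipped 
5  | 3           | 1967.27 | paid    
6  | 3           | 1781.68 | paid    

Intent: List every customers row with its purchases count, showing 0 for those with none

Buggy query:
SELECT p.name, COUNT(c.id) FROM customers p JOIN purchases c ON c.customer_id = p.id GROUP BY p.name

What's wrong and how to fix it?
Bug: INNER JOIN drops customers rows that have no matching purchases rows

Fix: Use LEFT JOIN so parents without children still appear (COUNT(c.id) gives 0)

Corrected query:
SELECT p.name, COUNT(c.id) FROM customers p LEFT JOIN purchases c ON c.customer_id = p.id GROUP BY p.name

Result:
name  | COUNT(c.id)
------+------------
Bob   | 0          
Frank | 4          
Grace | 2          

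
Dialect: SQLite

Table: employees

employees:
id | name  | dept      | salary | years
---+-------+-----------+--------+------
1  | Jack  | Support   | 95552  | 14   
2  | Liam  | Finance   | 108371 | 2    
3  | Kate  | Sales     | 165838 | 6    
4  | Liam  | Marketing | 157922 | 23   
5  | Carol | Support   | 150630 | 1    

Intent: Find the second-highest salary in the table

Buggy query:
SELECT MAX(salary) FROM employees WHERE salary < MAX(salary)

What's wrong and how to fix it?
Bug: The inner MAX is an aggregate inside WHERE, which is not allowed

Fix: Compute the overall MAX in a subquery, then take MAX of rows below it

Corrected query:
SELECT MAX(salary) FROM employees WHERE salary < (SELECT MAX(salary) FROM employees)

Result:
MAX(salary)
-----------
157922     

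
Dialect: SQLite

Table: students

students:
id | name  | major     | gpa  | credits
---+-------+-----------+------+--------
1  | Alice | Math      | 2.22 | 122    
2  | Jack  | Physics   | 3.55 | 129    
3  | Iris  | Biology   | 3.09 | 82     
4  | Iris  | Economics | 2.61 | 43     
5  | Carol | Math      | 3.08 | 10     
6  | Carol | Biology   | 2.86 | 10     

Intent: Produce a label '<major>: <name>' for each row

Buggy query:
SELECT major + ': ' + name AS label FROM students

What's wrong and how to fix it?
Bug: SQLite uses || for string concatenation; + coerces text to numbers (yielding 0)

Fix: Replace + with || to concatenate text

Corrected query:
SELECT major || ': ' || name AS label FROM students

Result:
label          
---------------
Math: Alice    
Physics: Jack  
Biology: Iris  
Economics: Iris
Math: Carol    
Biology: Carol 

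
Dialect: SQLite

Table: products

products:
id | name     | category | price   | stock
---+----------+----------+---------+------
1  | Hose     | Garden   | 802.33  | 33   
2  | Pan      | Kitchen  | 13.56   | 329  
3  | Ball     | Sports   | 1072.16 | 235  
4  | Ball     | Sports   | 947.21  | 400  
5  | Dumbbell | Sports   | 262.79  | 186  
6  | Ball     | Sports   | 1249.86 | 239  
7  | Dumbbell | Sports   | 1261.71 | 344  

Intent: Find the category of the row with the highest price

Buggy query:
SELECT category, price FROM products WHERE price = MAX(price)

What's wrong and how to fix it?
Bug: WHERE is evaluated per row; an aggregate over the whole table isn't defined there

Fix: Wrap MAX in a scalar subquery so WHERE compares against a single value

Corrected query:
SELECT category, price FROM products WHERE price = (SELECT MAX(price) FROM products)

Result:
category | price  
---------+--------
Sports   | 1261.71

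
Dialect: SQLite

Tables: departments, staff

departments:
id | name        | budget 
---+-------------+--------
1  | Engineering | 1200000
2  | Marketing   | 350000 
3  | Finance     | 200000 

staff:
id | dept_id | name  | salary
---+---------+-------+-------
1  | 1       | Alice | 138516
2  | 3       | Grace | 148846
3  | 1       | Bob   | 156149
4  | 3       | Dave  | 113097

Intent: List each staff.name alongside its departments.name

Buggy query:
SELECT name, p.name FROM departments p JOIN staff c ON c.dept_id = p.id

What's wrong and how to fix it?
Bug: 'name' exists in both joined tables, so the database can't tell which one is meant

Fix: Qualify the column with its table alias (c.name)

Corrected query:
SELECT c.name, p.name FROM departments p JOIN staff c ON c.dept_id = p.id

Result:
name  | name       
------+------------
Alice | Engineering
Grace | Finance    
Bob   | Engineering
Dave  | Finance    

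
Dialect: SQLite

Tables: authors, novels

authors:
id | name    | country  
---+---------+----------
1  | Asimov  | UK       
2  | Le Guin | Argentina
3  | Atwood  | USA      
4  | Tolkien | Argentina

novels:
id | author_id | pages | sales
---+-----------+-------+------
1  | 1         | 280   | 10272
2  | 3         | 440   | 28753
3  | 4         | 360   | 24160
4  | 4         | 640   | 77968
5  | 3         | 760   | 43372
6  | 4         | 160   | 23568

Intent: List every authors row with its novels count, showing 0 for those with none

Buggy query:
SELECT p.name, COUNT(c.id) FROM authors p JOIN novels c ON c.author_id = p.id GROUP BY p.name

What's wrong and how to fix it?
Bug: An inner join excludes parents with zero children

Fix: Use LEFT JOIN so parents without children still appear (COUNT(c.id) gives 0)

Corrected query:
SELECT p.name, COUNT(c.id) FROM authors p LEFT JOIN novels c ON c.author_id = p.id GROUP BY p.name

Result:
name    | COUNT(c.id)
--------+------------
Asimov  | 1          
Atwood  | 2          
Le Guin | 0          
Tolkien | 3          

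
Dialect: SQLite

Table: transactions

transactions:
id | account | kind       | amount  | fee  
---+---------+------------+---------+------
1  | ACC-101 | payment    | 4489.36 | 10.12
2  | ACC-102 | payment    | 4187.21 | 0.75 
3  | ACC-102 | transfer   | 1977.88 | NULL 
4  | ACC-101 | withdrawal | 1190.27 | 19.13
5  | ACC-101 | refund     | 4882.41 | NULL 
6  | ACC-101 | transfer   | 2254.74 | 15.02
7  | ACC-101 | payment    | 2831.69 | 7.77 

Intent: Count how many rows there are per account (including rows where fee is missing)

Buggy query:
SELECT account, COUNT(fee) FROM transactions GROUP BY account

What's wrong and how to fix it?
Bug: COUNT(fee) skips NULLs, so groups with missing fee are undercounted

Fix: Use COUNT(*) to count all rows regardless of NULL

Corrected query:
SELECT account, COUNT(*) FROM transactions GROUP BY account

Result:
account | COUNT(*)
--------+---------
ACC-101 | 5       
ACC-102 | 2       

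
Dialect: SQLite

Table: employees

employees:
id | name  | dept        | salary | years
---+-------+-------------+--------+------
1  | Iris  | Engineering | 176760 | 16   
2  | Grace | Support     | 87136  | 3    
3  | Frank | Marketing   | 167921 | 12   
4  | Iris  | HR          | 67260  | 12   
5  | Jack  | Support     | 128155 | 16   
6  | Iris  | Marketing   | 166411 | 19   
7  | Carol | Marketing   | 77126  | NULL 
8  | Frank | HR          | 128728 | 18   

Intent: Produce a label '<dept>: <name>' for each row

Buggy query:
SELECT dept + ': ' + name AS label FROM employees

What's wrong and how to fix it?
Bug: SQLite uses || for string concatenation; + coerces text to numbers (yielding 0)

Fix: Use the || operator for string concatenation

Corrected query:
SELECT dept || ': ' || name AS label FROM employees

Result:
label            
-----------------
Engineering: Iris
Support: Grace   
Marketing: Frank 
HR: Iris         
Support: Jack    
Marketing: Iris  
Marketing: Carol 
HR: Frank        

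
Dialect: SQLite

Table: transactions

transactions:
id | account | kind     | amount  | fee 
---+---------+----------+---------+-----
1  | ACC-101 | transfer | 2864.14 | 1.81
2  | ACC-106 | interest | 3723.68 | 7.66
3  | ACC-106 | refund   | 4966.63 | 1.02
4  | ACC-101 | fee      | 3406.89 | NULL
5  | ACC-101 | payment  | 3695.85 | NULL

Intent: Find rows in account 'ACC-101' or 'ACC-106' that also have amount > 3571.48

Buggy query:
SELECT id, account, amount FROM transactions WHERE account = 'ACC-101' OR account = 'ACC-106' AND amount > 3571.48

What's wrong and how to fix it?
Bug: AND binds tighter than OR, so this parses as account = 'ACC-101' OR (account = 'ACC-106' AND amount > 3571.48)

Fix: Add parentheses around the OR so the AND applies to both alternatives

Corrected query:
SELECT id, account, amount FROM transactions WHERE (account = 'ACC-101' OR account = 'ACC-106') AND amount > 3571.48

Result:
id | account | amount 
---+---------+--------
2  | ACC-106 | 3723.68
3  | ACC-106 | 4966.63
5  | ACC-101 | 3695.85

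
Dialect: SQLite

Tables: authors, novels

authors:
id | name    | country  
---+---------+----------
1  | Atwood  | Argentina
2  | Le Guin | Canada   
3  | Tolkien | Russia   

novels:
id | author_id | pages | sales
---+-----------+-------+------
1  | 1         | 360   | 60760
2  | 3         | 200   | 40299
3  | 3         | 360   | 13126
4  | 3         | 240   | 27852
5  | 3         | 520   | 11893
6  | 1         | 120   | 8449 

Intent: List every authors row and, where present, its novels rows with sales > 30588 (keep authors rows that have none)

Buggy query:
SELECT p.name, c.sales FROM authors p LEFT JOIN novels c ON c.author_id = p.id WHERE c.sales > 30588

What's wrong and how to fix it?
Bug: Filtering c.sales in WHERE discards the NULL rows produced by LEFT JOIN, turning it into an inner join

Fix: Move the right-table condition into the ON clause so unmatched parents are kept

Corrected query:
SELECT p.name, c.sales FROM authors p LEFT JOIN novels c ON c.author_id = p.id AND c.sales > 30588

Result:
name    | sales
--------+------
Atwood  | 60760
Le Guin | NULL 
Tolkien | 40299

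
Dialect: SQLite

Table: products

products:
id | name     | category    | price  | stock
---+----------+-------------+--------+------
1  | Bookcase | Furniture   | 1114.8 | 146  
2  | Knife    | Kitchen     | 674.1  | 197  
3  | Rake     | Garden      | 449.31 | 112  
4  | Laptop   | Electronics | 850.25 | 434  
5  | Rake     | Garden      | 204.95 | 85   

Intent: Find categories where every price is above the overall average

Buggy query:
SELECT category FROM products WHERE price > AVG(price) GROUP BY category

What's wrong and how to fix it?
Bug: WHERE evaluates per row before aggregation, so AVG() is unavailable

Fix: Use a subquery for AVG and a HAVING MIN(...) filter so the condition holds for every row in the group

Corrected query:
SELECT category FROM products GROUP BY category HAVING MIN(price) > (SELECT AVG(price) FROM products)

Result:
category   
-----------
Electronics
Furniture  
Kitchen    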